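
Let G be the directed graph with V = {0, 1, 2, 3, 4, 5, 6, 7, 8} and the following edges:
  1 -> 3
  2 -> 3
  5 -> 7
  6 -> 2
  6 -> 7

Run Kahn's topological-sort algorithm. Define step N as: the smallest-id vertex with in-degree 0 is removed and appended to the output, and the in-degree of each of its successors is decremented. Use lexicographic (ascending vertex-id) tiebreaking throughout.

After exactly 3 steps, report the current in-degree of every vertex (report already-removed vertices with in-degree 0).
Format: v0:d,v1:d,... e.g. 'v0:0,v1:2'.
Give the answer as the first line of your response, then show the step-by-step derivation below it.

v0:0,v1:0,v2:1,v3:1,v4:0,v5:0,v6:0,v7:2,v8:0

step 1: output 0; order=[0]; indeg=(0,0,1,2,0,0,0,2,0)
step 2: output 1; order=[0,1]; indeg=(0,0,1,1,0,0,0,2,0)
step 3: output 4; order=[0,1,4]; indeg=(0,0,1,1,0,0,0,2,0)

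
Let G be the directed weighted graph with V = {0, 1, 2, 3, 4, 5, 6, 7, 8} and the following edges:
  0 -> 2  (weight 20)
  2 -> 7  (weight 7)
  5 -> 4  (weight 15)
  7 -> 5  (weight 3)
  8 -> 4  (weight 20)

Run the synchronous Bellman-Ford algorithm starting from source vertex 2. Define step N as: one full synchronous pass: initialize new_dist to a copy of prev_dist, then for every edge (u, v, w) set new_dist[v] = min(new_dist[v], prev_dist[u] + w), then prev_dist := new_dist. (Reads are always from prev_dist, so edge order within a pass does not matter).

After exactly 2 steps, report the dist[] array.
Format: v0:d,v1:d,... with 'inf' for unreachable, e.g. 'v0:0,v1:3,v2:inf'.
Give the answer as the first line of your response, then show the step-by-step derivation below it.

v0:inf,v1:inf,v2:0,v3:inf,v4:inf,v5:10,v6:inf,v7:7,v8:inf

step 1: dist = v0:inf,v1:inf,v2:0,v3:inf,v4:inf,v5:inf,v6:inf,v7:7,v8:inf
step 2: dist = v0:inf,v1:inf,v2:0,v3:inf,v4:inf,v5:10,v6:inf,v7:7,v8:inf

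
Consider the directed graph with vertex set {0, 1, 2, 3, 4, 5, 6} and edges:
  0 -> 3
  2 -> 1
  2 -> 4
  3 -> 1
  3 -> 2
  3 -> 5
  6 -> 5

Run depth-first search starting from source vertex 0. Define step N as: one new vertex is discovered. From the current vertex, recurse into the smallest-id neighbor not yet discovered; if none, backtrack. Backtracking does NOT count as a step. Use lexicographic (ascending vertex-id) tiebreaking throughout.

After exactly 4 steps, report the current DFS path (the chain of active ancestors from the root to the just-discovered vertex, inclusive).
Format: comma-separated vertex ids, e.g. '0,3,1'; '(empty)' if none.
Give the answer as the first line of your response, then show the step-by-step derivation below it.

0,3,2

step 1: discover 0; path=0; order=0
step 2: discover 3; path=0>3; order=0,3
step 3: discover 1; path=0>3>1; order=0,3,1
step 4: discover 2; path=0>3>2; order=0,3,1,2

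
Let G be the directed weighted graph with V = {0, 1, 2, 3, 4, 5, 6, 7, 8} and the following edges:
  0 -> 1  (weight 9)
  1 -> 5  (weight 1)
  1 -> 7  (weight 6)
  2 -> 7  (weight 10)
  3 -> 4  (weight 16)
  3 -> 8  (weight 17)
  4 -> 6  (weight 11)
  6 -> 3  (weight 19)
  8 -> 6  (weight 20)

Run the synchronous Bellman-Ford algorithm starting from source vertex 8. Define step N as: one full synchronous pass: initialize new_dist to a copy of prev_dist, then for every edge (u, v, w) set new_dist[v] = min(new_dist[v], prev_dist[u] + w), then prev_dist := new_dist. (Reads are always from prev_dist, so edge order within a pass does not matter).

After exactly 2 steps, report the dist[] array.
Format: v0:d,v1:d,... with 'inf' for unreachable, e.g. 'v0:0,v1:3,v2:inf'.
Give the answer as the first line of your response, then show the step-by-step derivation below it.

v0:inf,v1:inf,v2:inf,v3:39,v4:inf,v5:inf,v6:20,v7:inf,v8:0

step 1: dist = v0:inf,v1:inf,v2:inf,v3:inf,v4:inf,v5:inf,v6:20,v7:inf,v8:0
step 2: dist = v0:inf,v1:inf,v2:inf,v3:39,v4:inf,v5:inf,v6:20,v7:inf,v8:0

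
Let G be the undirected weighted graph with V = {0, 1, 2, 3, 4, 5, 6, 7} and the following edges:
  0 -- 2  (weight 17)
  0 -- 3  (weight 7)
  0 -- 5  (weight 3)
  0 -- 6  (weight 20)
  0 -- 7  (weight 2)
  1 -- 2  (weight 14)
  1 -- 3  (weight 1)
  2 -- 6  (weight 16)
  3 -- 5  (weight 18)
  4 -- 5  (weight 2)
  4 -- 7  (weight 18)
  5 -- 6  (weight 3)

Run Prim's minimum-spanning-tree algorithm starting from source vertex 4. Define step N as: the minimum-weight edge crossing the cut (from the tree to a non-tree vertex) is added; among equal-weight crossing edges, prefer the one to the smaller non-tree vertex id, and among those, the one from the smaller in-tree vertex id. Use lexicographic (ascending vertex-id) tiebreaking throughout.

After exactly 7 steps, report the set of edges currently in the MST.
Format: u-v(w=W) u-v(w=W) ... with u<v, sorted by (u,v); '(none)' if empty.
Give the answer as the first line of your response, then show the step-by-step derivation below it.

0-3(w=7) 0-5(w=3) 0-7(w=2) 1-2(w=14) 1-3(w=1) 4-5(w=2) 5-6(w=3)

step 1: add edge 4-5 (w=2); MST = {4-5(w=2)}
step 2: add edge 0-5 (w=3); MST = {0-5(w=3) 4-5(w=2)}
step 3: add edge 0-7 (w=2); MST = {0-5(w=3) 0-7(w=2) 4-5(w=2)}
step 4: add edge 5-6 (w=3); MST = {0-5(w=3) 0-7(w=2) 4-5(w=2) 5-6(w=3)}
step 5: add edge 0-3 (w=7); MST = {0-3(w=7) 0-5(w=3) 0-7(w=2) 4-5(w=2) 5-6(w=3)}
step 6: add edge 1-3 (w=1); MST = {0-3(w=7) 0-5(w=3) 0-7(w=2) 1-3(w=1) 4-5(w=2) 5-6(w=3)}
step 7: add edge 1-2 (w=14); MST = {0-3(w=7) 0-5(w=3) 0-7(w=2) 1-2(w=14) 1-3(w=1) 4-5(w=2) 5-6(w=3)}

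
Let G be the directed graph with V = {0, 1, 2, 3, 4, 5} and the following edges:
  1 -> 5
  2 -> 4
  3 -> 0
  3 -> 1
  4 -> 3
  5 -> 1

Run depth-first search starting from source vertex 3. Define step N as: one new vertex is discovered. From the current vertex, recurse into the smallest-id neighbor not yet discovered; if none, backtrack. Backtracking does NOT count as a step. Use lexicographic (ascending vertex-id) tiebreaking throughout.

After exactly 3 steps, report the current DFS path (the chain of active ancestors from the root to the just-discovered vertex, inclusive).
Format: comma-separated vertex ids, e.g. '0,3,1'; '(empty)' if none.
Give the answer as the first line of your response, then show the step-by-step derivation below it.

3,1

step 1: discover 3; path=3; order=3
step 2: discover 0; path=3>0; order=3,0
step 3: discover 1; path=3>1; order=3,0,1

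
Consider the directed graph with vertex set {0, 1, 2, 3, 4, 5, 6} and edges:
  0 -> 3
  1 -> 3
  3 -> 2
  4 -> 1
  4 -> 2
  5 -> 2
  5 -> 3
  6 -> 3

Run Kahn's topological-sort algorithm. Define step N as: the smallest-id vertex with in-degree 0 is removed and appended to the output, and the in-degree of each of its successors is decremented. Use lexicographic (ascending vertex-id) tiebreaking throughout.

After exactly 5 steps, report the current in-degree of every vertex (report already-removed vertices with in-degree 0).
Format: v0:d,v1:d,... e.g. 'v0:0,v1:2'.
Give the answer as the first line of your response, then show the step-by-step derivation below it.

v0:0,v1:0,v2:1,v3:0,v4:0,v5:0,v6:0

step 1: output 0; order=[0]; indeg=(0,1,3,3,0,0,0)
step 2: output 4; order=[0,4]; indeg=(0,0,2,3,0,0,0)
step 3: output 1; order=[0,4,1]; indeg=(0,0,2,2,0,0,0)
step 4: output 5; order=[0,4,1,5]; indeg=(0,0,1,1,0,0,0)
step 5: output 6; order=[0,4,1,5,6]; indeg=(0,0,1,0,0,0,0)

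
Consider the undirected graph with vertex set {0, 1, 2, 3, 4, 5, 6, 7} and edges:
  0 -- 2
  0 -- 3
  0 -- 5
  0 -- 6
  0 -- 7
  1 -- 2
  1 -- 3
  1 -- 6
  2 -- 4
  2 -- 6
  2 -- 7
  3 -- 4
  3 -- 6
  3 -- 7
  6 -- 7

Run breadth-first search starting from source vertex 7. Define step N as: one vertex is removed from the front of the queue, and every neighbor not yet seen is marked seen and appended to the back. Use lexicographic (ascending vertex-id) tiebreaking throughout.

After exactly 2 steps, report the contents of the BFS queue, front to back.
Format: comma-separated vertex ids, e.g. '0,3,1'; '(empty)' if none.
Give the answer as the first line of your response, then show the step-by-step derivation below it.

2,3,6,5

step 1: dequeue 7; queue=[0,2,3,6]; order=7
step 2: dequeue 0; queue=[2,3,6,5]; order=7,0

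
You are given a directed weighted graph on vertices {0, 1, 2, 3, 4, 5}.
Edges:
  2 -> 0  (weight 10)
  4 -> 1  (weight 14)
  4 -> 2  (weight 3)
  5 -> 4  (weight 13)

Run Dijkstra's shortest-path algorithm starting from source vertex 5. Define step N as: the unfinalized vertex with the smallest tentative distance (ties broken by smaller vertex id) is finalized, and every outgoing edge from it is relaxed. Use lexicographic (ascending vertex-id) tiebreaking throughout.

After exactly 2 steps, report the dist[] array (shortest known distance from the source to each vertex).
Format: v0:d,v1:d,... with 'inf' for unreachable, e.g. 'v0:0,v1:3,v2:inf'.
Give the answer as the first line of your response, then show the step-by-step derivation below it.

v0:inf,v1:27,v2:16,v3:inf,v4:13,v5:0

step 1: dist = v0:inf,v1:inf,v2:inf,v3:inf,v4:13,v5:0
step 2: dist = v0:inf,v1:27,v2:16,v3:inf,v4:13,v5:0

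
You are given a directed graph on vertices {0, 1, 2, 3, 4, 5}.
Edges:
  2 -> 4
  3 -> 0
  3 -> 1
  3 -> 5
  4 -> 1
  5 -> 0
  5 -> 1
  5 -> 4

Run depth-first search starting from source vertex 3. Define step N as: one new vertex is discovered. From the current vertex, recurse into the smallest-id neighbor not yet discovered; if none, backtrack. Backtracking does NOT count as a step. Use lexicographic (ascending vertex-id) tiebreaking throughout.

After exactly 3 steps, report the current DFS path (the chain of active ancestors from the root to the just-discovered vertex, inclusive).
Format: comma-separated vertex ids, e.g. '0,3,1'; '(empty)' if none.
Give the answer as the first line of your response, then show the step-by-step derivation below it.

3,1

step 1: discover 3; path=3; order=3
step 2: discover 0; path=3>0; order=3,0
step 3: discover 1; path=3>1; order=3,0,1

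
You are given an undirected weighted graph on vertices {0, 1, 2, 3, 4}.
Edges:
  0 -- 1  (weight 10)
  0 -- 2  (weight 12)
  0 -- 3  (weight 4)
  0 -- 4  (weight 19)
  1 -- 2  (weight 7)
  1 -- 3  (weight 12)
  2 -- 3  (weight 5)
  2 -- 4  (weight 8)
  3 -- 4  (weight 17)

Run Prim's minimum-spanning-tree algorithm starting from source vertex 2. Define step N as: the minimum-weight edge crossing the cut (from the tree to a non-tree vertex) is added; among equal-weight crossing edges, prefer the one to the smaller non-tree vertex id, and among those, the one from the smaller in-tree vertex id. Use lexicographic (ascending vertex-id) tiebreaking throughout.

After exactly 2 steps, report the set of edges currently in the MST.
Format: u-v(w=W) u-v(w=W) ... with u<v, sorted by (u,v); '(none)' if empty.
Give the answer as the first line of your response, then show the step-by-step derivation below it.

0-3(w=4) 2-3(w=5)

step 1: add edge 2-3 (w=5); MST = {2-3(w=5)}
step 2: add edge 0-3 (w=4); MST = {0-3(w=4) 2-3(w=5)}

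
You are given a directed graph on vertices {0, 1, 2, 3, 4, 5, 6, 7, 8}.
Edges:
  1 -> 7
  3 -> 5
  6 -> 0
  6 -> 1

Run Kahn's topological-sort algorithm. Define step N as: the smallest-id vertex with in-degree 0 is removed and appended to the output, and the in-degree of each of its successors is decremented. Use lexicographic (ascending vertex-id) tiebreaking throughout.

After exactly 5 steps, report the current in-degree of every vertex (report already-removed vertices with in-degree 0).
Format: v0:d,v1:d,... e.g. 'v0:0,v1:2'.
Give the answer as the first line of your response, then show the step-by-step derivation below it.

v0:0,v1:0,v2:0,v3:0,v4:0,v5:0,v6:0,v7:1,v8:0

step 1: output 2; order=[2]; indeg=(1,1,0,0,0,1,0,1,0)
step 2: output 3; order=[2,3]; indeg=(1,1,0,0,0,0,0,1,0)
step 3: output 4; order=[2,3,4]; indeg=(1,1,0,0,0,0,0,1,0)
step 4: output 5; order=[2,3,4,5]; indeg=(1,1,0,0,0,0,0,1,0)
step 5: output 6; order=[2,3,4,5,6]; indeg=(0,0,0,0,0,0,0,1,0)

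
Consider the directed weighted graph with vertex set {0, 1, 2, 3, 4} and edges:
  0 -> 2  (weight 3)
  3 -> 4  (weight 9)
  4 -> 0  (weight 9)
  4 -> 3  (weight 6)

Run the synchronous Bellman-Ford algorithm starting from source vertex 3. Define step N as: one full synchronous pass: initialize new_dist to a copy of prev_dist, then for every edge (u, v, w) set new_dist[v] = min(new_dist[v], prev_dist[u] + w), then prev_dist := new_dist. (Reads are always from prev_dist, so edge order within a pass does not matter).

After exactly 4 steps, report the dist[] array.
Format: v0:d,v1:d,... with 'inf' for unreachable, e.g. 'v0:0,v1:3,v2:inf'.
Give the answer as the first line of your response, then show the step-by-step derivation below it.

v0:18,v1:inf,v2:21,v3:0,v4:9

step 1: dist = v0:inf,v1:inf,v2:inf,v3:0,v4:9
step 2: dist = v0:18,v1:inf,v2:inf,v3:0,v4:9
step 3: dist = v0:18,v1:inf,v2:21,v3:0,v4:9
step 4: dist = v0:18,v1:inf,v2:21,v3:0,v4:9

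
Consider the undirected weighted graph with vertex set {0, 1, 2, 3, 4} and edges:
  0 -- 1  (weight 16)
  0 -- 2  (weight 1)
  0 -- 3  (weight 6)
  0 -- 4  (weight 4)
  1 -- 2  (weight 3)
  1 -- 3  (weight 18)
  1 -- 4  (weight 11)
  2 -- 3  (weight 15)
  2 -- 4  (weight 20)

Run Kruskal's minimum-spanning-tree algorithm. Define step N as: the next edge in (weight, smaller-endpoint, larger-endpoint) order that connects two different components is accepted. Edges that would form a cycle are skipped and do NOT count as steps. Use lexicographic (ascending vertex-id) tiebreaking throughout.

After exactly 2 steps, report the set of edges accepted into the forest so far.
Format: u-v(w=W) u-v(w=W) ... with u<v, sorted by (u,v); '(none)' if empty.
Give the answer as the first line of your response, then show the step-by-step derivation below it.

0-2(w=1) 1-2(w=3)

step 1: add edge 0-2 (w=1); MST = {0-2(w=1)}
step 2: add edge 1-2 (w=3); MST = {0-2(w=1) 1-2(w=3)}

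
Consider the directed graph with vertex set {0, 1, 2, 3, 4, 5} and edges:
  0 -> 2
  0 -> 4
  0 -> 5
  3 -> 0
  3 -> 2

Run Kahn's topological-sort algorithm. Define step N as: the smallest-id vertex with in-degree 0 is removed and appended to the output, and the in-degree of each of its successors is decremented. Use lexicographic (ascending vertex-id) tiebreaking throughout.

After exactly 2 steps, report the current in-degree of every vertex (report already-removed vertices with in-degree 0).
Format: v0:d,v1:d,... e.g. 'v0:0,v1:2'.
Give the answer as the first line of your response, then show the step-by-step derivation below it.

v0:0,v1:0,v2:1,v3:0,v4:1,v5:1

step 1: output 1; order=[1]; indeg=(1,0,2,0,1,1)
step 2: output 3; order=[1,3]; indeg=(0,0,1,0,1,1)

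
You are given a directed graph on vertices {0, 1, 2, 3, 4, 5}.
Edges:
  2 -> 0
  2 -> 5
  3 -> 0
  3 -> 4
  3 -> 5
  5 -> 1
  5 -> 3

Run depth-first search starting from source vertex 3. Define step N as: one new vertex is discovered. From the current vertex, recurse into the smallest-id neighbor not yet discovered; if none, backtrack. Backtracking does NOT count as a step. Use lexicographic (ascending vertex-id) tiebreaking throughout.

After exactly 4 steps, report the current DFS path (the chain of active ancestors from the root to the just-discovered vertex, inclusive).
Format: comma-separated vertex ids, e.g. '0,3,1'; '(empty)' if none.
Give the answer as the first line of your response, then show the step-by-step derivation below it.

3,5

step 1: discover 3; path=3; order=3
step 2: discover 0; path=3>0; order=3,0
step 3: discover 4; path=3>4; order=3,0,4
step 4: discover 5; path=3>5; order=3,0,4,5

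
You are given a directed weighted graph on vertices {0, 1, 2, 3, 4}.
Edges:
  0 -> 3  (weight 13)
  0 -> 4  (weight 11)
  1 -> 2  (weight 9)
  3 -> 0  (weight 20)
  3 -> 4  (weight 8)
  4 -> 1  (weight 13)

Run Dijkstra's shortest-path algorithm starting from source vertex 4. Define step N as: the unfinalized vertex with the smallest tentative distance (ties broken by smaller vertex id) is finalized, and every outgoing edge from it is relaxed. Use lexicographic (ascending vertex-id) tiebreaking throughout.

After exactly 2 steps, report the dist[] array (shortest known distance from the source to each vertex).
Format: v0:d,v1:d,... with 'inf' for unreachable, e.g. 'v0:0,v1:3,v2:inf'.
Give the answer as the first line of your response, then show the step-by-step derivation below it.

v0:inf,v1:13,v2:22,v3:inf,v4:0

step 1: dist = v0:inf,v1:13,v2:inf,v3:inf,v4:0
step 2: dist = v0:inf,v1:13,v2:22,v3:inf,v4:0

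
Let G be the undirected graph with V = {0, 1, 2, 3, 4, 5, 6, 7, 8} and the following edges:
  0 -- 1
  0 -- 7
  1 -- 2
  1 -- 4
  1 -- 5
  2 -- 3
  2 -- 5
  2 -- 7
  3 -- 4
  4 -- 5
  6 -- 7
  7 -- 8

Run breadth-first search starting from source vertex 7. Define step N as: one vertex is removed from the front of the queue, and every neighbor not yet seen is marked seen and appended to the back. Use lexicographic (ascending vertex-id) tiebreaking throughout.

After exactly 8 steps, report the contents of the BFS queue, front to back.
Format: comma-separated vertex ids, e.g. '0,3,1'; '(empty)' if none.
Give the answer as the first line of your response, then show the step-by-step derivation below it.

4

step 1: dequeue 7; queue=[0,2,6,8]; order=7
step 2: dequeue 0; queue=[2,6,8,1]; order=7,0
step 3: dequeue 2; queue=[6,8,1,3,5]; order=7,0,2
step 4: dequeue 6; queue=[8,1,3,5]; order=7,0,2,6
step 5: dequeue 8; queue=[1,3,5]; order=7,0,2,6,8
step 6: dequeue 1; queue=[3,5,4]; order=7,0,2,6,8,1
step 7: dequeue 3; queue=[5,4]; order=7,0,2,6,8,1,3
step 8: dequeue 5; queue=[4]; order=7,0,2,6,8,1,3,5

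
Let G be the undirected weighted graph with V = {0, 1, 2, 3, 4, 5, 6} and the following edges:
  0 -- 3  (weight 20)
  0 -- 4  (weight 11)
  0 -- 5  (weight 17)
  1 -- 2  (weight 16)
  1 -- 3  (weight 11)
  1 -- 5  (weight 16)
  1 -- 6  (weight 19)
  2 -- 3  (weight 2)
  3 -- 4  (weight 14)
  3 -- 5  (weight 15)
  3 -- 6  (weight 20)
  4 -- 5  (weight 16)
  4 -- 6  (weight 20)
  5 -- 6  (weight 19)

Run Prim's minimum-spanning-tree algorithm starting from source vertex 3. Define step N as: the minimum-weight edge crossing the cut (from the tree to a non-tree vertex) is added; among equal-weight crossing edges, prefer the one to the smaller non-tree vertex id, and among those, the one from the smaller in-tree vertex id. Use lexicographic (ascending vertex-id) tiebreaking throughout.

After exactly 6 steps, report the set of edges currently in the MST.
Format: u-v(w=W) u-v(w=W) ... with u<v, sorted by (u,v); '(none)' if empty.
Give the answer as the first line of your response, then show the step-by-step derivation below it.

0-4(w=11) 1-3(w=11) 1-6(w=19) 2-3(w=2) 3-4(w=14) 3-5(w=15)

step 1: add edge 2-3 (w=2); MST = {2-3(w=2)}
step 2: add edge 1-3 (w=11); MST = {1-3(w=11) 2-3(w=2)}
step 3: add edge 3-4 (w=14); MST = {1-3(w=11) 2-3(w=2) 3-4(w=14)}
step 4: add edge 0-4 (w=11); MST = {0-4(w=11) 1-3(w=11) 2-3(w=2) 3-4(w=14)}
step 5: add edge 3-5 (w=15); MST = {0-4(w=11) 1-3(w=11) 2-3(w=2) 3-4(w=14) 3-5(w=15)}
step 6: add edge 1-6 (w=19); MST = {0-4(w=11) 1-3(w=11) 1-6(w=19) 2-3(w=2) 3-4(w=14) 3-5(w=15)}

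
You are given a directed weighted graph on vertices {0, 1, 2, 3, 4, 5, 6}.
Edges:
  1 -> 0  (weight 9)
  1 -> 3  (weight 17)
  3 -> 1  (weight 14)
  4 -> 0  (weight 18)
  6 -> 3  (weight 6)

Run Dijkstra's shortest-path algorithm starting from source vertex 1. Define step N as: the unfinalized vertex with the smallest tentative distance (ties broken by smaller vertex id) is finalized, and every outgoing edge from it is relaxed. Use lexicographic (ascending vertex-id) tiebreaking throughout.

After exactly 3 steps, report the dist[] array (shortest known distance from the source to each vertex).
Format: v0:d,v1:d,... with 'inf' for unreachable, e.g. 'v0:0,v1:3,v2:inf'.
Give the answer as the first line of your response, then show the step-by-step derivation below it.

v0:9,v1:0,v2:inf,v3:17,v4:inf,v5:inf,v6:inf

step 1: dist = v0:9,v1:0,v2:inf,v3:17,v4:inf,v5:inf,v6:inf
step 2: dist = v0:9,v1:0,v2:inf,v3:17,v4:inf,v5:inf,v6:inf
step 3: dist = v0:9,v1:0,v2:inf,v3:17,v4:inf,v5:inf,v6:inf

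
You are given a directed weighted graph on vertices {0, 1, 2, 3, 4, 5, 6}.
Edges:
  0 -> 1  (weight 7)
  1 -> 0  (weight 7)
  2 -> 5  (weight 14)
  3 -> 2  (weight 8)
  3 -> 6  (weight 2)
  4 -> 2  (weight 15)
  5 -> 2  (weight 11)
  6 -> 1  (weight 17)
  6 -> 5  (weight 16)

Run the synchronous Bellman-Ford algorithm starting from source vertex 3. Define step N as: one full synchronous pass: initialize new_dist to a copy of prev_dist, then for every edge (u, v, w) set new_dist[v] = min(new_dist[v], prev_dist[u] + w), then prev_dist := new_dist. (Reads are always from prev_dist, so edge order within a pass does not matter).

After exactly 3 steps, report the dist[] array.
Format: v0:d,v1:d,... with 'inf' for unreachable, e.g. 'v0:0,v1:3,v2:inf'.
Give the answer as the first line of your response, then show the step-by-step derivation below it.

v0:26,v1:19,v2:8,v3:0,v4:inf,v5:18,v6:2

step 1: dist = v0:inf,v1:inf,v2:8,v3:0,v4:inf,v5:inf,v6:2
step 2: dist = v0:inf,v1:19,v2:8,v3:0,v4:inf,v5:18,v6:2
step 3: dist = v0:26,v1:19,v2:8,v3:0,v4:inf,v5:18,v6:2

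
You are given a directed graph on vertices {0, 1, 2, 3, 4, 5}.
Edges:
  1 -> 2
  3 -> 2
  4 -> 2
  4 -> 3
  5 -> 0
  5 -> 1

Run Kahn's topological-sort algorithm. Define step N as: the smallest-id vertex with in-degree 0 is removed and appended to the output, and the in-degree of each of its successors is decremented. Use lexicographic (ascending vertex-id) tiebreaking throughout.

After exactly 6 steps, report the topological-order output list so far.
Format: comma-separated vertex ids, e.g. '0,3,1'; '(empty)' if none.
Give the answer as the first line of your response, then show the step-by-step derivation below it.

4,3,5,0,1,2

step 1: output 4; order=[4]; indeg=(1,1,2,0,0,0)
step 2: output 3; order=[4,3]; indeg=(1,1,1,0,0,0)
step 3: output 5; order=[4,3,5]; indeg=(0,0,1,0,0,0)
step 4: output 0; order=[4,3,5,0]; indeg=(0,0,1,0,0,0)
step 5: output 1; order=[4,3,5,0,1]; indeg=(0,0,0,0,0,0)
step 6: output 2; order=[4,3,5,0,1,2]; indeg=(0,0,0,0,0,0)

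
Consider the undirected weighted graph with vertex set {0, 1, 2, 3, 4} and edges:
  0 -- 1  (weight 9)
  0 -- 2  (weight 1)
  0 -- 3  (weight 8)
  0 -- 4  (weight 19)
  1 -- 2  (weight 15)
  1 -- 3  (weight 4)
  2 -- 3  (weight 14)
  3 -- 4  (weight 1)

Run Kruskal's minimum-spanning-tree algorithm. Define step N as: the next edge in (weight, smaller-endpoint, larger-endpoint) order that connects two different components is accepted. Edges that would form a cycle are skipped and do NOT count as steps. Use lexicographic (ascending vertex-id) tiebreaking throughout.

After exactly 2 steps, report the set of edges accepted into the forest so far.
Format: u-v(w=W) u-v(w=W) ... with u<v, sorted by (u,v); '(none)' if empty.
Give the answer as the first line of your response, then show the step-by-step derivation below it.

0-2(w=1) 3-4(w=1)

step 1: add edge 0-2 (w=1); MST = {0-2(w=1)}
step 2: add edge 3-4 (w=1); MST = {0-2(w=1) 3-4(w=1)}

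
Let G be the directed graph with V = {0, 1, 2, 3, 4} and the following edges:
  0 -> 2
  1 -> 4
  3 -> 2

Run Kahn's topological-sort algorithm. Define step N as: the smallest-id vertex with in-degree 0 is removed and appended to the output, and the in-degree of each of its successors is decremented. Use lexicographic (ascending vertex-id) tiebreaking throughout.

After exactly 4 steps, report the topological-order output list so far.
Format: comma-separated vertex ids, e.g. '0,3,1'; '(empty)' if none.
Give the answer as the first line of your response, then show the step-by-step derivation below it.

0,1,3,2

step 1: output 0; order=[0]; indeg=(0,0,1,0,1)
step 2: output 1; order=[0,1]; indeg=(0,0,1,0,0)
step 3: output 3; order=[0,1,3]; indeg=(0,0,0,0,0)
step 4: output 2; order=[0,1,3,2]; indeg=(0,0,0,0,0)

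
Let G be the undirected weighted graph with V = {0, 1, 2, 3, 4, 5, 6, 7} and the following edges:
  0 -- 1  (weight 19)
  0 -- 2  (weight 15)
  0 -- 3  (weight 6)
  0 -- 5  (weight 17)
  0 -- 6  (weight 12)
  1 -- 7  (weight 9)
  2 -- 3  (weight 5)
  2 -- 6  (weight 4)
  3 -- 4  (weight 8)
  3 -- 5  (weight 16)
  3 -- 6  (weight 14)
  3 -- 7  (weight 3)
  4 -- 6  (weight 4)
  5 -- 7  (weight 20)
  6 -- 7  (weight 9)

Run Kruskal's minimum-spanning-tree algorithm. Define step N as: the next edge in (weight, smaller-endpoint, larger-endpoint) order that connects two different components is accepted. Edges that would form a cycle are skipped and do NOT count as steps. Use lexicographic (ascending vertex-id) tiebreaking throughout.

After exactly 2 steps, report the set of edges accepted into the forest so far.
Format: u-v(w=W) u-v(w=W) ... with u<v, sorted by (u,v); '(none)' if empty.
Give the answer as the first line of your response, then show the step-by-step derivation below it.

2-6(w=4) 3-7(w=3)

step 1: add edge 3-7 (w=3); MST = {3-7(w=3)}
step 2: add edge 2-6 (w=4); MST = {2-6(w=4) 3-7(w=3)}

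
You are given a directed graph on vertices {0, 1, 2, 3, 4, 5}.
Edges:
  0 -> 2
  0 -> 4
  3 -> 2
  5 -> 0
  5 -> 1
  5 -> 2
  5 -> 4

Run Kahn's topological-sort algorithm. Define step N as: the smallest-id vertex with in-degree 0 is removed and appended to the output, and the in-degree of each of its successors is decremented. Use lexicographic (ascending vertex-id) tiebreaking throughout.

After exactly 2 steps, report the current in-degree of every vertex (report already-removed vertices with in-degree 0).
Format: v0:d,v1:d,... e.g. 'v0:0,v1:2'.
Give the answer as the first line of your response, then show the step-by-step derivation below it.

v0:0,v1:0,v2:1,v3:0,v4:1,v5:0

step 1: output 3; order=[3]; indeg=(1,1,2,0,2,0)
step 2: output 5; order=[3,5]; indeg=(0,0,1,0,1,0)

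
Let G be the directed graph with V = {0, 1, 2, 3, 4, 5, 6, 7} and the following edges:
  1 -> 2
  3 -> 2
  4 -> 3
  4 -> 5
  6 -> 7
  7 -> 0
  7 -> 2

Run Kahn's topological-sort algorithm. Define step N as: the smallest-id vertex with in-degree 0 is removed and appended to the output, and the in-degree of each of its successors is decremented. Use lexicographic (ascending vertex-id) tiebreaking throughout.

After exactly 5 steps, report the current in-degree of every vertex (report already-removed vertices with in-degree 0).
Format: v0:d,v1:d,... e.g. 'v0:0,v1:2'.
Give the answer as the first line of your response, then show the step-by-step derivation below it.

v0:1,v1:0,v2:1,v3:0,v4:0,v5:0,v6:0,v7:0

step 1: output 1; order=[1]; indeg=(1,0,2,1,0,1,0,1)
step 2: output 4; order=[1,4]; indeg=(1,0,2,0,0,0,0,1)
step 3: output 3; order=[1,4,3]; indeg=(1,0,1,0,0,0,0,1)
step 4: output 5; order=[1,4,3,5]; indeg=(1,0,1,0,0,0,0,1)
step 5: output 6; order=[1,4,3,5,6]; indeg=(1,0,1,0,0,0,0,0)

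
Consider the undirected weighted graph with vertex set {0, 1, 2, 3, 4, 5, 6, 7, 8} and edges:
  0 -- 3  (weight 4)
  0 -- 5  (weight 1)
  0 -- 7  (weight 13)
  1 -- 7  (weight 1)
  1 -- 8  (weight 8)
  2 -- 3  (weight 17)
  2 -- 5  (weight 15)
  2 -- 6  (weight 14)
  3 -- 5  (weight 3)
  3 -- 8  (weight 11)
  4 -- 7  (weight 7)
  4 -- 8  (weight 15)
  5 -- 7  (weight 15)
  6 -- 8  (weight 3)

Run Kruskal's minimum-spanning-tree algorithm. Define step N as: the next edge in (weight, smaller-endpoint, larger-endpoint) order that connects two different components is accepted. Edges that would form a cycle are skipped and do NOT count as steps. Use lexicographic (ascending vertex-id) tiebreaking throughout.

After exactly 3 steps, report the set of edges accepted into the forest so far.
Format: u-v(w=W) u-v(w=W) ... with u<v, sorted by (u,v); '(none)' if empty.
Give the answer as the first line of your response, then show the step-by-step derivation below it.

0-5(w=1) 1-7(w=1) 3-5(w=3)

step 1: add edge 0-5 (w=1); MST = {0-5(w=1)}
step 2: add edge 1-7 (w=1); MST = {0-5(w=1) 1-7(w=1)}
step 3: add edge 3-5 (w=3); MST = {0-5(w=1) 1-7(w=1) 3-5(w=3)}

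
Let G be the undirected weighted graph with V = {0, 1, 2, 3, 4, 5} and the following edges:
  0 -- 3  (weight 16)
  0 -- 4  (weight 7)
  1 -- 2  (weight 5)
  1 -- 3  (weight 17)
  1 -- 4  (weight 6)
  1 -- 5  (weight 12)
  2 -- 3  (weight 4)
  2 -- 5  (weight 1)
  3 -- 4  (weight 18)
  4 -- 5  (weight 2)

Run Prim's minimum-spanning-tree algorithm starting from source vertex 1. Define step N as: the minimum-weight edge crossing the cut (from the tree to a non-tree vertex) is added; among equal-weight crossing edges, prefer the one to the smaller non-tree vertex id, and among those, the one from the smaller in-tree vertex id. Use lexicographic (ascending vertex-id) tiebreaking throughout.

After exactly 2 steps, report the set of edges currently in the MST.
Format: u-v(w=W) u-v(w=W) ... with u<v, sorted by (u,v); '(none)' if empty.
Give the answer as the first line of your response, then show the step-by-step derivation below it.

1-2(w=5) 2-5(w=1)

step 1: add edge 1-2 (w=5); MST = {1-2(w=5)}
step 2: add edge 2-5 (w=1); MST = {1-2(w=5) 2-5(w=1)}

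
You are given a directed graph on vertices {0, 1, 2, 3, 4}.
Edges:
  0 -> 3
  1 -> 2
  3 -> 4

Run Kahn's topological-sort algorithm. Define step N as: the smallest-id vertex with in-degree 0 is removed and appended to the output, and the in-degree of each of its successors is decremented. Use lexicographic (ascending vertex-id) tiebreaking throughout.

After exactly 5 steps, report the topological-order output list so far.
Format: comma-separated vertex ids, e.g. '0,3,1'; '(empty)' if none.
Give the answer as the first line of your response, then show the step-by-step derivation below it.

0,1,2,3,4

step 1: output 0; order=[0]; indeg=(0,0,1,0,1)
step 2: output 1; order=[0,1]; indeg=(0,0,0,0,1)
step 3: output 2; order=[0,1,2]; indeg=(0,0,0,0,1)
step 4: output 3; order=[0,1,2,3]; indeg=(0,0,0,0,0)
step 5: output 4; order=[0,1,2,3,4]; indeg=(0,0,0,0,0)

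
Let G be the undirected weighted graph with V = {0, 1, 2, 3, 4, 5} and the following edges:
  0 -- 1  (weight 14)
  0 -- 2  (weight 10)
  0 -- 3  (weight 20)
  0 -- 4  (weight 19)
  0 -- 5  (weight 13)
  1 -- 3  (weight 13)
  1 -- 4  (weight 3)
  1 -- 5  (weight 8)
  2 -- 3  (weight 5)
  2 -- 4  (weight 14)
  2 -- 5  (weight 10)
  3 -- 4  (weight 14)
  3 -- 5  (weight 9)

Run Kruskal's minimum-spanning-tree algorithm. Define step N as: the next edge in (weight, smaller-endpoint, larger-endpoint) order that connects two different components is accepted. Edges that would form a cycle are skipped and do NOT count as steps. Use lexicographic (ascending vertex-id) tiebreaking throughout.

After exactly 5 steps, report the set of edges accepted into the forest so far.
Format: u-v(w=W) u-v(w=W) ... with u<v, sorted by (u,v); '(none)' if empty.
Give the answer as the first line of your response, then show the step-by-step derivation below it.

0-2(w=10) 1-4(w=3) 1-5(w=8) 2-3(w=5) 3-5(w=9)

step 1: add edge 1-4 (w=3); MST = {1-4(w=3)}
step 2: add edge 2-3 (w=5); MST = {1-4(w=3) 2-3(w=5)}
step 3: add edge 1-5 (w=8); MST = {1-4(w=3) 1-5(w=8) 2-3(w=5)}
step 4: add edge 3-5 (w=9); MST = {1-4(w=3) 1-5(w=8) 2-3(w=5) 3-5(w=9)}
step 5: add edge 0-2 (w=10); MST = {0-2(w=10) 1-4(w=3) 1-5(w=8) 2-3(w=5) 3-5(w=9)}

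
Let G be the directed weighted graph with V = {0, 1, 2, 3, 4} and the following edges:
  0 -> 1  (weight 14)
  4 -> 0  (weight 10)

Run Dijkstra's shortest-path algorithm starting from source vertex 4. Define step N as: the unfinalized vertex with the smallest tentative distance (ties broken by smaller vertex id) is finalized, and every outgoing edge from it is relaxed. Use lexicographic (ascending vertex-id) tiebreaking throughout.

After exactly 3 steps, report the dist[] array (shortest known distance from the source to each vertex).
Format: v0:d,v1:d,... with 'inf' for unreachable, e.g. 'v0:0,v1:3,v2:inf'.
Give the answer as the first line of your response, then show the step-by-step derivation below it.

v0:10,v1:24,v2:inf,v3:inf,v4:0

step 1: dist = v0:10,v1:inf,v2:inf,v3:inf,v4:0
step 2: dist = v0:10,v1:24,v2:inf,v3:inf,v4:0
step 3: dist = v0:10,v1:24,v2:inf,v3:inf,v4:0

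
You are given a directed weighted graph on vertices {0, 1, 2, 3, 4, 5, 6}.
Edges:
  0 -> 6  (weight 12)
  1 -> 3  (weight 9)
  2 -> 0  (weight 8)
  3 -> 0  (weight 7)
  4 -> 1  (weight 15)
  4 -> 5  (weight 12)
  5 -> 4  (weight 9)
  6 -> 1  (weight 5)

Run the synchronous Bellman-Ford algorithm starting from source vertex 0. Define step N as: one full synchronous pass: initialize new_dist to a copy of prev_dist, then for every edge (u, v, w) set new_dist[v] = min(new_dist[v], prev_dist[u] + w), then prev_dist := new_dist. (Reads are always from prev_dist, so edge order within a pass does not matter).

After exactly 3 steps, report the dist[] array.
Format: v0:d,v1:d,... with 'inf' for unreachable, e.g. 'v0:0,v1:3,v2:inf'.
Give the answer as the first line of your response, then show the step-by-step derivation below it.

v0:0,v1:17,v2:inf,v3:26,v4:inf,v5:inf,v6:12

step 1: dist = v0:0,v1:inf,v2:inf,v3:inf,v4:inf,v5:inf,v6:12
step 2: dist = v0:0,v1:17,v2:inf,v3:inf,v4:inf,v5:inf,v6:12
step 3: dist = v0:0,v1:17,v2:inf,v3:26,v4:inf,v5:inf,v6:12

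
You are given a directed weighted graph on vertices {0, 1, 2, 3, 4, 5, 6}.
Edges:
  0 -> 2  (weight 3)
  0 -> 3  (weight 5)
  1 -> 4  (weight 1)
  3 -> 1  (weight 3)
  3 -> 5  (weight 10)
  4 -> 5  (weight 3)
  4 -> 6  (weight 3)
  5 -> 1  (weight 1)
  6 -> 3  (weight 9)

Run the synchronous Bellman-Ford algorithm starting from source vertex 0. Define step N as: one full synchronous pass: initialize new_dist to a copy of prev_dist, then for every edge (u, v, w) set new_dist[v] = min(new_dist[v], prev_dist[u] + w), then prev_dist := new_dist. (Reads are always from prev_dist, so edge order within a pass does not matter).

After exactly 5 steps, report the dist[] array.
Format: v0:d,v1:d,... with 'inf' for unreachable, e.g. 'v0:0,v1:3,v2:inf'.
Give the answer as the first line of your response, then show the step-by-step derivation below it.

v0:0,v1:8,v2:3,v3:5,v4:9,v5:12,v6:12

step 1: dist = v0:0,v1:inf,v2:3,v3:5,v4:inf,v5:inf,v6:inf
step 2: dist = v0:0,v1:8,v2:3,v3:5,v4:inf,v5:15,v6:inf
step 3: dist = v0:0,v1:8,v2:3,v3:5,v4:9,v5:15,v6:inf
step 4: dist = v0:0,v1:8,v2:3,v3:5,v4:9,v5:12,v6:12
step 5: dist = v0:0,v1:8,v2:3,v3:5,v4:9,v5:12,v6:12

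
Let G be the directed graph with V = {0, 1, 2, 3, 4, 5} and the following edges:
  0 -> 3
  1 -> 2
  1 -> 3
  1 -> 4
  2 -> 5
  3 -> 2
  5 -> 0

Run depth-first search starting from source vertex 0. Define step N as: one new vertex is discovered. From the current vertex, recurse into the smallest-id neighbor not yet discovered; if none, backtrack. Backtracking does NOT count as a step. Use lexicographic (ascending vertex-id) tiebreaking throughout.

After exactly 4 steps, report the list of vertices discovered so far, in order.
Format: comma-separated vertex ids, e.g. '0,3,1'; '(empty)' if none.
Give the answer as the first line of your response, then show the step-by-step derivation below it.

0,3,2,5

step 1: discover 0; path=0; order=0
step 2: discover 3; path=0>3; order=0,3
step 3: discover 2; path=0>3>2; order=0,3,2
step 4: discover 5; path=0>3>2>5; order=0,3,2,5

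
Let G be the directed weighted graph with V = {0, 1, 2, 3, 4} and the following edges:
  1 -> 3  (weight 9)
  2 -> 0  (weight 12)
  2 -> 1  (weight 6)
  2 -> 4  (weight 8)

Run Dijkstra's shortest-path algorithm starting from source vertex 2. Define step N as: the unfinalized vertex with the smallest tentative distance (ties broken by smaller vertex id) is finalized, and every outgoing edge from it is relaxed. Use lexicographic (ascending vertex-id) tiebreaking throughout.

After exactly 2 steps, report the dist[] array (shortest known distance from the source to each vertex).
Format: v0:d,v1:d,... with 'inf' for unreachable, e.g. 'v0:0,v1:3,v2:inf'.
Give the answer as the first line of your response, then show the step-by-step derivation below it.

v0:12,v1:6,v2:0,v3:15,v4:8

step 1: dist = v0:12,v1:6,v2:0,v3:inf,v4:8
step 2: dist = v0:12,v1:6,v2:0,v3:15,v4:8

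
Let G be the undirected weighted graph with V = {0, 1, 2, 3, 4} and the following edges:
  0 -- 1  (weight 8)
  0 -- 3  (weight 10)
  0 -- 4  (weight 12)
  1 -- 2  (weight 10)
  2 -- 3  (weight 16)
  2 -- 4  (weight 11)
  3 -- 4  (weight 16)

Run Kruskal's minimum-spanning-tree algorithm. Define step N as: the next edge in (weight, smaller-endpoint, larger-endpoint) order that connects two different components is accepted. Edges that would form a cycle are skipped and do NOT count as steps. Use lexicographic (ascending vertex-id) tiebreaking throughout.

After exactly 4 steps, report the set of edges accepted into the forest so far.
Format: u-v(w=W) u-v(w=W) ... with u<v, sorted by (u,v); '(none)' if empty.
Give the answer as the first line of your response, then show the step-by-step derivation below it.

0-1(w=8) 0-3(w=10) 1-2(w=10) 2-4(w=11)

step 1: add edge 0-1 (w=8); MST = {0-1(w=8)}
step 2: add edge 0-3 (w=10); MST = {0-1(w=8) 0-3(w=10)}
step 3: add edge 1-2 (w=10); MST = {0-1(w=8) 0-3(w=10) 1-2(w=10)}
step 4: add edge 2-4 (w=11); MST = {0-1(w=8) 0-3(w=10) 1-2(w=10) 2-4(w=11)}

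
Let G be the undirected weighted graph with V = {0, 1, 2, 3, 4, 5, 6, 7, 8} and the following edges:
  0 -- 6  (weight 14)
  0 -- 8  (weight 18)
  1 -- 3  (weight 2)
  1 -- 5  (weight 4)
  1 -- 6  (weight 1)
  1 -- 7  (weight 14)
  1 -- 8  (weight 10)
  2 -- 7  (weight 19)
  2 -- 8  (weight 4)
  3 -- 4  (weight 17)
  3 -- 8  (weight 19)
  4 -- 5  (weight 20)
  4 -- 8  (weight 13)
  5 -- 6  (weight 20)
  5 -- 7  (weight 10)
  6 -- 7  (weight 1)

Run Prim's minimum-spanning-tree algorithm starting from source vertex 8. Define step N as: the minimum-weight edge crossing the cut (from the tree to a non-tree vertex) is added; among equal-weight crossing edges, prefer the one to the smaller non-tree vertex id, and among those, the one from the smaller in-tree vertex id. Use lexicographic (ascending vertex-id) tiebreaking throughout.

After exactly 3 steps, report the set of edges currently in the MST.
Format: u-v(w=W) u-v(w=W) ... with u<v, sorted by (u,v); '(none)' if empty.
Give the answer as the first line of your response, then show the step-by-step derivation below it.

1-6(w=1) 1-8(w=10) 2-8(w=4)

step 1: add edge 2-8 (w=4); MST = {2-8(w=4)}
step 2: add edge 1-8 (w=10); MST = {1-8(w=10) 2-8(w=4)}
step 3: add edge 1-6 (w=1); MST = {1-6(w=1) 1-8(w=10) 2-8(w=4)}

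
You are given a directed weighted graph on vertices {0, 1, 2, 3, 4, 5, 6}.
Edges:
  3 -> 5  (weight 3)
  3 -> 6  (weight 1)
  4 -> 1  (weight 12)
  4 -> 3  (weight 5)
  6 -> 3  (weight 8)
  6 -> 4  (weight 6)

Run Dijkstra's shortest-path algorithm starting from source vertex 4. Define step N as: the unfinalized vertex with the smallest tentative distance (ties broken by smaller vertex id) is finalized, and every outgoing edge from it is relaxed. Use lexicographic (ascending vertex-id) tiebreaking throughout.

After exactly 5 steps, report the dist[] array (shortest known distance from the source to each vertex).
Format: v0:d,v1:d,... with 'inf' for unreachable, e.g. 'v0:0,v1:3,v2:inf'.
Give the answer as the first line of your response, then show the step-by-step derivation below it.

v0:inf,v1:12,v2:inf,v3:5,v4:0,v5:8,v6:6

step 1: dist = v0:inf,v1:12,v2:inf,v3:5,v4:0,v5:inf,v6:inf
step 2: dist = v0:inf,v1:12,v2:inf,v3:5,v4:0,v5:8,v6:6
step 3: dist = v0:inf,v1:12,v2:inf,v3:5,v4:0,v5:8,v6:6
step 4: dist = v0:inf,v1:12,v2:inf,v3:5,v4:0,v5:8,v6:6
step 5: dist = v0:inf,v1:12,v2:inf,v3:5,v4:0,v5:8,v6:6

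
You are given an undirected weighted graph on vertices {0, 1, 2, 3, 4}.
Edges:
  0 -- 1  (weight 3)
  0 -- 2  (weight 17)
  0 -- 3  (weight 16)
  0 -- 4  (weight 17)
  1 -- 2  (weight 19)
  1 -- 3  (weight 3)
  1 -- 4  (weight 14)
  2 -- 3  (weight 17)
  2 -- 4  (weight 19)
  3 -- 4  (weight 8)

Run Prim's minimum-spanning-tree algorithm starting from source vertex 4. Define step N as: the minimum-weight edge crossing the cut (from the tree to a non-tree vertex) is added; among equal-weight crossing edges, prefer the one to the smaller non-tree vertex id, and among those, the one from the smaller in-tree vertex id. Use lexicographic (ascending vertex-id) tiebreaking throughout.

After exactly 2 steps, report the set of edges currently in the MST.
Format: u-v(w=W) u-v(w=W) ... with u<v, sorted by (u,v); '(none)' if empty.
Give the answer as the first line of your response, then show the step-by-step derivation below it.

1-3(w=3) 3-4(w=8)

step 1: add edge 3-4 (w=8); MST = {3-4(w=8)}
step 2: add edge 1-3 (w=3); MST = {1-3(w=3) 3-4(w=8)}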